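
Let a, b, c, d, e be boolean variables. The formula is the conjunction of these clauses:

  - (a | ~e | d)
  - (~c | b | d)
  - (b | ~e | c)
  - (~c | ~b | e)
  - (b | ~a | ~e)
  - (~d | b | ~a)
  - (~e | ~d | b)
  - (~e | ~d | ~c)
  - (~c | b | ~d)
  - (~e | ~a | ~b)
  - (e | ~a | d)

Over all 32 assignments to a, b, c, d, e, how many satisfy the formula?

6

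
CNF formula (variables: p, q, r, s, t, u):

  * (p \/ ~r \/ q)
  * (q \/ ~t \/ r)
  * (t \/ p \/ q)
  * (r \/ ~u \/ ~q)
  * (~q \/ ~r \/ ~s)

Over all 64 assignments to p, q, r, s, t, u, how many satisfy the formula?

Case analysis on q and r:
  q=1, r=1: forces s=0; p, t, u free → 2^3 = 8.
  q=1, r=0: forces u=0; p, s, t free → 2^3 = 8.
  q=0, r=1: forces p=1; s, t, u free → 2^3 = 8.
  q=0, r=0: remaining (p,s,t,u) ∈ {(1,0,0,0); (1,0,0,1); (1,1,0,0); (1,1,0,1)} — 4.
Total: 8 + 8 + 8 + 4 = 28.

28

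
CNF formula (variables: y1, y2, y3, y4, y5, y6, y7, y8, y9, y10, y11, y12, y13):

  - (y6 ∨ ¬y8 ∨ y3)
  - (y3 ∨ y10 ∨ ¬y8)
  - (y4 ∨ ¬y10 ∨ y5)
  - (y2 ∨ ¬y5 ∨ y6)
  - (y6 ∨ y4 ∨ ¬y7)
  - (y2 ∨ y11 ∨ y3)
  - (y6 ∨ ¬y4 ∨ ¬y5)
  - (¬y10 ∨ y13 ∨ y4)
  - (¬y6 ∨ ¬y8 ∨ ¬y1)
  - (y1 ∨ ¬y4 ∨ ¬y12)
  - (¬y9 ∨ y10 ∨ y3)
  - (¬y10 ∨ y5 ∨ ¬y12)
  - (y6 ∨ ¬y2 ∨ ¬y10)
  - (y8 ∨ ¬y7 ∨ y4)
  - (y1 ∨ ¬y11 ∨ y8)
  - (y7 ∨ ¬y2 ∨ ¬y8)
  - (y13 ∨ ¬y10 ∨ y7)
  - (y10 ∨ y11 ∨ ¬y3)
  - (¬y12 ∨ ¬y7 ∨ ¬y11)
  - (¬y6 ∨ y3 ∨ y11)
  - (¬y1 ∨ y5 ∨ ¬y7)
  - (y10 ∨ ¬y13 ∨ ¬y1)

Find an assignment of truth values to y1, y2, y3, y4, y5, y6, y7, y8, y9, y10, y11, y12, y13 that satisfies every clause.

y1 = True, y2 = False, y3 = True, y4 = False, y5 = True, y6 = True, y7 = False, y8 = False, y9 = False, y10 = True, y11 = False, y12 = False, y13 = True

Pure literal: y9 appears only negated; assign y9 = False.
y12 occurs only negated in the remaining clauses — set y12 = False.
Set y1 = True and propagate.
Set y2 = False and propagate.
The remaining clauses are satisfied by y3 = True, y4 = False, y5 = True, y6 = True, y7 = False, y8 = False, y10 = True, y11 = False, y13 = True.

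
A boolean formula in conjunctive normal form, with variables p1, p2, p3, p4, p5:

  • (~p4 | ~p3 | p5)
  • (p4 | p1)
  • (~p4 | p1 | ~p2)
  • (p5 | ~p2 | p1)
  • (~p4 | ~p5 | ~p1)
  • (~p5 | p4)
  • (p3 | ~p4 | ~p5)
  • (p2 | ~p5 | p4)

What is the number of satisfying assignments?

8

Split on p4, then p5.
  p4=T, p5=T: remaining (p1,p2,p3) ∈ {(F,F,T)} — 1.
  p4=T, p5=F: remaining (p1,p2,p3) ∈ {(F,F,F); (T,F,F); (T,T,F)} — 3.
  p4=F, p5=T: a clause becomes empty — 0.
  p4=F, p5=F: remaining (p1,p2,p3) ∈ {(T,F,F); (T,F,T); (T,T,F); (T,T,T)} — 4.
Total: 1 + 3 + 0 + 4 = 8.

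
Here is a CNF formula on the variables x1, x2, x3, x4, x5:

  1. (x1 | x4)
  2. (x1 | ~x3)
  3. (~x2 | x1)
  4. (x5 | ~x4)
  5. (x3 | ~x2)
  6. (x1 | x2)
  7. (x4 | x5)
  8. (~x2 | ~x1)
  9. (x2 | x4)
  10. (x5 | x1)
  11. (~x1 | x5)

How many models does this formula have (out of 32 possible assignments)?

2

Satisfying assignments:
  x1=T x2=F x3=F x4=T x5=T
  x1=T x2=F x3=T x4=T x5=T
That's 2 in total.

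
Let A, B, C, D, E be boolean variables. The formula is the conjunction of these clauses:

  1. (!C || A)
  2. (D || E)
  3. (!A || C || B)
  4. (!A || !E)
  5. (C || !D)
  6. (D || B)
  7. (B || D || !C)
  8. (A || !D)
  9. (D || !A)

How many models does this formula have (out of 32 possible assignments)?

The models are:
  A=F B=T C=F D=F E=T
  A=T B=F C=T D=T E=F
  A=T B=T C=T D=T E=F
That's 3 in total.

3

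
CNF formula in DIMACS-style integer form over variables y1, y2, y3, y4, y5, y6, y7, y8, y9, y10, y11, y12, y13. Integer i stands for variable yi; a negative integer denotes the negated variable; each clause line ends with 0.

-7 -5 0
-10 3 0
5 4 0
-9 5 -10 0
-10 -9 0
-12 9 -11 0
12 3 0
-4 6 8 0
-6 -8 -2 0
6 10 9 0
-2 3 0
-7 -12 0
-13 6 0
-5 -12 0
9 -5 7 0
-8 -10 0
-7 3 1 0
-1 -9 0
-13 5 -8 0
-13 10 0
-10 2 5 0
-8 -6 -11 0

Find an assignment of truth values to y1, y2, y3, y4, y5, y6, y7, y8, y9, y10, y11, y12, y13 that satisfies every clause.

y1 = False  y2 = True  y3 = True  y4 = True  y5 = False  y6 = True  y7 = False  y8 = False  y9 = False  y10 = False  y11 = True  y12 = False  y13 = False

Check each clause:
  1. (NOT y5 OR NOT y7) — NOT y7 is true.
  2. (y3 OR NOT y10) — y3 is true.
  3. (y4 OR y5) — y4 is true.
  4. (y5 OR NOT y9 OR NOT y10) — NOT y10 is true.
  5. (NOT y10 OR NOT y9) — NOT y10 is true.
  6. (y9 OR NOT y12 OR NOT y11) — NOT y12 is true.
  7. (y12 OR y3) — y3 is true.
  8. (y6 OR y8 OR NOT y4) — y6 is true.
  9. (NOT y2 OR NOT y8 OR NOT y6) — NOT y8 is true.
  10. (y6 OR y10 OR y9) — y6 is true.
  11. (y3 OR NOT y2) — y3 is true.
  12. (NOT y7 OR NOT y12) — NOT y7 is true.
  13. (NOT y13 OR y6) — NOT y13 is true.
  14. (NOT y5 OR NOT y12) — NOT y5 is true.
  15. (NOT y5 OR y9 OR y7) — NOT y5 is true.
  16. (NOT y10 OR NOT y8) — NOT y8 is true.
  17. (y1 OR y3 OR NOT y7) — y3 is true.
  18. (NOT y1 OR NOT y9) — NOT y1 is true.
  19. (NOT y8 OR NOT y13 OR y5) — NOT y8 is true.
  20. (NOT y13 OR y10) — NOT y13 is true.
  21. (y2 OR NOT y10 OR y5) — y2 is true.
  22. (NOT y6 OR NOT y8 OR NOT y11) — NOT y8 is true.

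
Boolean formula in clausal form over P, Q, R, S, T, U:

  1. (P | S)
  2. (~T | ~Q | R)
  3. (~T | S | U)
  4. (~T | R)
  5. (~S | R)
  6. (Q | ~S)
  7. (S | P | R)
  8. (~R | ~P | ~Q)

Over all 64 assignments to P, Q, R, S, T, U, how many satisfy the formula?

11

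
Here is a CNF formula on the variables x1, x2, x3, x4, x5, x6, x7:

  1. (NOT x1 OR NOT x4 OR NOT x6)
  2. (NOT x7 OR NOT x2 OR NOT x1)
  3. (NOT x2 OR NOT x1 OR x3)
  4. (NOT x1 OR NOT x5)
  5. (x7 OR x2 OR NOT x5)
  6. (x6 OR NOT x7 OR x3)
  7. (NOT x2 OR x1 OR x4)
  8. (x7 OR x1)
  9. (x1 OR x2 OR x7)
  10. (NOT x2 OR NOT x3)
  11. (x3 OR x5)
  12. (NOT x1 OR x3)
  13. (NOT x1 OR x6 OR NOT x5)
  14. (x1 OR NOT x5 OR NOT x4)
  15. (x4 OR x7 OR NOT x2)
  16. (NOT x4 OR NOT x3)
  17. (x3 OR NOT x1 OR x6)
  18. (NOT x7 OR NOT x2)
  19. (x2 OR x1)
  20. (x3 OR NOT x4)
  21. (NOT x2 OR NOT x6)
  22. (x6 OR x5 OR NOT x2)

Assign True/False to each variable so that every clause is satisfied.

x1=True  x2=False  x3=True  x4=False  x5=False  x6=True  x7=True

Check each clause:
  1. (NOT x1 OR NOT x6 OR NOT x4) — NOT x4 is true.
  2. (NOT x1 OR NOT x7 OR NOT x2) — NOT x2 is true.
  3. (x3 OR NOT x2 OR NOT x1) — x3 is true.
  4. (NOT x1 OR NOT x5) — NOT x5 is true.
  5. (NOT x5 OR x7 OR x2) — NOT x5 is true.
  6. (x3 OR NOT x7 OR x6) — x3 is true.
  7. (x1 OR x4 OR NOT x2) — x1 is true.
  8. (x1 OR x7) — x1 is true.
  9. (x1 OR x2 OR x7) — x1 is true.
  10. (NOT x3 OR NOT x2) — NOT x2 is true.
  11. (x5 OR x3) — x3 is true.
  12. (x3 OR NOT x1) — x3 is true.
  13. (NOT x5 OR x6 OR NOT x1) — NOT x5 is true.
  14. (NOT x4 OR NOT x5 OR x1) — x1 is true.
  15. (NOT x2 OR x4 OR x7) — NOT x2 is true.
  16. (NOT x4 OR NOT x3) — NOT x4 is true.
  17. (x6 OR NOT x1 OR x3) — x3 is true.
  18. (NOT x7 OR NOT x2) — NOT x2 is true.
  19. (x2 OR x1) — x1 is true.
  20. (x3 OR NOT x4) — x3 is true.
  21. (NOT x6 OR NOT x2) — NOT x2 is true.
  22. (NOT x2 OR x5 OR x6) — NOT x2 is true.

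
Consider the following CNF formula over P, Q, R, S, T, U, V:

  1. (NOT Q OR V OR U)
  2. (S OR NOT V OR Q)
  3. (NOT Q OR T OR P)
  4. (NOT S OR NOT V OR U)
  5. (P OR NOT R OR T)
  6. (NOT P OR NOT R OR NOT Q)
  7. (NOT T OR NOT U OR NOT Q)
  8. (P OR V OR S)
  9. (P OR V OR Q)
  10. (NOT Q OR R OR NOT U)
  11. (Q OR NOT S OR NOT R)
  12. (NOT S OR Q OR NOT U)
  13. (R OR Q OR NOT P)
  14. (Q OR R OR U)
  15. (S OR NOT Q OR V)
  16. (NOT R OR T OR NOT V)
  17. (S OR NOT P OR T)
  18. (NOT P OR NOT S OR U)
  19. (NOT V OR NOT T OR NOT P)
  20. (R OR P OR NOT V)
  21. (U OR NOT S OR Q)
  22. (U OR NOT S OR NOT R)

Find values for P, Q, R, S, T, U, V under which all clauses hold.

P=0  Q=1  R=1  S=0  T=1  U=0  V=1

Check each clause:
  1. (V OR U OR NOT Q) — V is true.
  2. (Q OR S OR NOT V) — Q is true.
  3. (T OR NOT Q OR P) — T is true.
  4. (NOT V OR NOT S OR U) — NOT S is true.
  5. (T OR P OR NOT R) — T is true.
  6. (NOT R OR NOT P OR NOT Q) — NOT P is true.
  7. (NOT T OR NOT U OR NOT Q) — NOT U is true.
  8. (P OR S OR V) — V is true.
  9. (V OR Q OR P) — Q is true.
  10. (NOT Q OR R OR NOT U) — NOT U is true.
  11. (NOT S OR NOT R OR Q) — Q is true.
  12. (Q OR NOT U OR NOT S) — NOT U is true.
  13. (NOT P OR R OR Q) — Q is true.
  14. (U OR R OR Q) — Q is true.
  15. (S OR V OR NOT Q) — V is true.
  16. (T OR NOT R OR NOT V) — T is true.
  17. (T OR NOT P OR S) — T is true.
  18. (U OR NOT P OR NOT S) — NOT S is true.
  19. (NOT P OR NOT T OR NOT V) — NOT P is true.
  20. (R OR P OR NOT V) — R is true.
  21. (Q OR U OR NOT S) — Q is true.
  22. (U OR NOT R OR NOT S) — NOT S is true.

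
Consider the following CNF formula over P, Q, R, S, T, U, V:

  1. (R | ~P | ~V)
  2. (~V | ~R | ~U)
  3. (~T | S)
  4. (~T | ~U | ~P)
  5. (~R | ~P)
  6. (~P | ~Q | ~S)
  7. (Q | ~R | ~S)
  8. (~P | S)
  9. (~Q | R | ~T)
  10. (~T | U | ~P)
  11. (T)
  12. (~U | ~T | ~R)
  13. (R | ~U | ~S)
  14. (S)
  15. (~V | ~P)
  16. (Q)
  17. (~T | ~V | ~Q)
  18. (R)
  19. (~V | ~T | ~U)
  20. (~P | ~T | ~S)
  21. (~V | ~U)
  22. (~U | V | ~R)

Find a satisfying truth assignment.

(T) is a unit clause, so T = True.
(S) is a unit clause, so S = True.
(Q) is a unit clause, so Q = True.
The clause (~P) is unit: P must be False.
Unit propagation: (R) forces R = True.
(~U) is a unit clause, so U = False.
Unit propagation: (~V) forces V = False.
Every clause has at least one true literal under this assignment.

P=False  Q=True  R=True  S=True  T=True  U=False  V=False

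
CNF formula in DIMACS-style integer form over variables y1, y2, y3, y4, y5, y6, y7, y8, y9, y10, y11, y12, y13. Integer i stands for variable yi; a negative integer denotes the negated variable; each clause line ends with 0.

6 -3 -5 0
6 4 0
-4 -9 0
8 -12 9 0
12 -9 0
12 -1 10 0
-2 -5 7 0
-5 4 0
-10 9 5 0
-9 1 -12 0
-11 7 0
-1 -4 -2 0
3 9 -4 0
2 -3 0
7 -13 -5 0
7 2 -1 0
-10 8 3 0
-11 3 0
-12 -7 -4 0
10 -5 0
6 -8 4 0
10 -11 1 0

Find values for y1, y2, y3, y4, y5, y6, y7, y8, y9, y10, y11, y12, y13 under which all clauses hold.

y1=False, y2=True, y3=False, y4=False, y5=False, y6=True, y7=False, y8=False, y9=False, y10=False, y11=False, y12=False, y13=True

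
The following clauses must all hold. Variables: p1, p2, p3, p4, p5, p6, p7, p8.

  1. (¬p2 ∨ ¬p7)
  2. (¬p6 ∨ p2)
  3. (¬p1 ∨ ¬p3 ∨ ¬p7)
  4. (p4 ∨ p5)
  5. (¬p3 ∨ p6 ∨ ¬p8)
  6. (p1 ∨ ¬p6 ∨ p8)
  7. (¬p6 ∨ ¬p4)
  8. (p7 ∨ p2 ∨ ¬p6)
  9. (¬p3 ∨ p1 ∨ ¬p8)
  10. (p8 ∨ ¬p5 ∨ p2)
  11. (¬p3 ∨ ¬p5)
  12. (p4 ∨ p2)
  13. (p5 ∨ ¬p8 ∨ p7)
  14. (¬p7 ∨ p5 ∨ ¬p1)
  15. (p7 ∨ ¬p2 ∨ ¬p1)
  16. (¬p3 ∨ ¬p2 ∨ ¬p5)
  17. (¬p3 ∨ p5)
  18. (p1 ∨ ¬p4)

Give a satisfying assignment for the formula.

p3 occurs only negated in the remaining clauses — set p3 = False.
Try p1 = True.
For the remaining variables, p2 = False, p4 = True, p5 = True, p6 = False, p7 = True, p8 = True works.

p1 = 1, p2 = 0, p3 = 0, p4 = 1, p5 = 1, p6 = 0, p7 = 1, p8 = 1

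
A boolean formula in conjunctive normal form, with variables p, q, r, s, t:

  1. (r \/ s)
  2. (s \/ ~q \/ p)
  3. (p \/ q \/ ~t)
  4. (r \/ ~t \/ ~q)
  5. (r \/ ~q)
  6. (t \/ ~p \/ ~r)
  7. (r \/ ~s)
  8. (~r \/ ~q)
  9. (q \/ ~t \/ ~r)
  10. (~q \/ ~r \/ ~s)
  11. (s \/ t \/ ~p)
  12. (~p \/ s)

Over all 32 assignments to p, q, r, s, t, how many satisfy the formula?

2

The models are:
  p=F q=F r=T s=F t=F
  p=F q=F r=T s=T t=F
That's 2 in total.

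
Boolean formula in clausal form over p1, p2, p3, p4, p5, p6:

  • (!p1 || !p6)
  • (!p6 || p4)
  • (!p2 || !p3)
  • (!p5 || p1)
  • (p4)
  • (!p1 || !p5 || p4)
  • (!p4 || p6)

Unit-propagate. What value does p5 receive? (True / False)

(p4) stands alone — p4 = True.
(!p4 || p6): since p4 = True, the clause reduces to (p6). p6 = True.
From (!p6 || !p1) and p6 = True: p1 = False.
In (!p5 || p1), p1 is now false; !p5 must hold, so p5 = False.

False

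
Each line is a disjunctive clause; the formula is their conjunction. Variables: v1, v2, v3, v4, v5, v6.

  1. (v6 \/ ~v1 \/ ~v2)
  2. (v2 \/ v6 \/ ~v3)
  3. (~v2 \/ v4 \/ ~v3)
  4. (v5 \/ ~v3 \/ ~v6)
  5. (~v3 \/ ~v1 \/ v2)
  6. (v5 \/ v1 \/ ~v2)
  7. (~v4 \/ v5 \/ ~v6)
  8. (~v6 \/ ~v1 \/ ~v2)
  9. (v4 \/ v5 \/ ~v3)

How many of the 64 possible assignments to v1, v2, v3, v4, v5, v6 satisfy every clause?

Split on v2, then v3.
  v2=T, v3=T: remaining (v1,v4,v5,v6) ∈ {(F,T,T,F); (F,T,T,T)} — 2.
  v2=T, v3=F: remaining (v1,v4,v5,v6) ∈ {(F,F,T,F); (F,F,T,T); (F,T,T,F); (F,T,T,T)} — 4.
  v2=F, v3=T: remaining (v1,v4,v5,v6) ∈ {(F,F,T,T); (F,T,T,T)} — 2.
  v2=F, v3=F: v1 free; 7 ways for (v4,v5,v6) × 2^1 = 14.
Total: 2 + 4 + 2 + 14 = 22.

22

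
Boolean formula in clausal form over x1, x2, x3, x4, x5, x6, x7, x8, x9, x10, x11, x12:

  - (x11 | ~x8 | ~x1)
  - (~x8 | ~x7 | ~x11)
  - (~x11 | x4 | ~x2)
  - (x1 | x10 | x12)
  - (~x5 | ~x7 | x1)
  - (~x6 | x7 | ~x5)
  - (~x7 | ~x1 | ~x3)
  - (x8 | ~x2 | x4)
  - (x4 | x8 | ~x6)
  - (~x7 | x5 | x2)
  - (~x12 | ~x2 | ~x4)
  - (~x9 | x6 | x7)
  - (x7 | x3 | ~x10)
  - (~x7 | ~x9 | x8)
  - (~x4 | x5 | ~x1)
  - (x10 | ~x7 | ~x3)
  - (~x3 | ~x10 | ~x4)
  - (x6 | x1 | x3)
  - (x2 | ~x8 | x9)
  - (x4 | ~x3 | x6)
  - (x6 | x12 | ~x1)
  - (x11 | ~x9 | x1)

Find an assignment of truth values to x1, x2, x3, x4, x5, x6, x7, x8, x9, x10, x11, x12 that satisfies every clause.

Set x1 = False and propagate.
For the remaining variables, x2 = True, x3 = False, x4 = True, x5 = False, x6 = True, x7 = True, x8 = False, x9 = False, x10 = True, x11 = True, x12 = False works.

x1=F  x2=T  x3=F  x4=T  x5=F  x6=T  x7=T  x8=F  x9=F  x10=T  x11=T  x12=F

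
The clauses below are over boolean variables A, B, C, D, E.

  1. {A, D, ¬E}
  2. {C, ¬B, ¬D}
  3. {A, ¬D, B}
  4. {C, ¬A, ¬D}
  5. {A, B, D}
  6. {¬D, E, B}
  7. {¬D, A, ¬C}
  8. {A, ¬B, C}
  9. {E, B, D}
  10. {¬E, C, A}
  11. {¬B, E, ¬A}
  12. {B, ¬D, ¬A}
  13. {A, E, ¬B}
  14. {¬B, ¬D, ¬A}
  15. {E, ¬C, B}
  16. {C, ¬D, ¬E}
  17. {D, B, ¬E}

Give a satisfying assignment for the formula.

Set A = True and propagate.
Try B = True.
  then E is forced to True.
  then D is forced to False.
C is now unconstrained; take C = True.
Every clause has at least one true literal under this assignment.

A = True, B = True, C = True, D = False, E = True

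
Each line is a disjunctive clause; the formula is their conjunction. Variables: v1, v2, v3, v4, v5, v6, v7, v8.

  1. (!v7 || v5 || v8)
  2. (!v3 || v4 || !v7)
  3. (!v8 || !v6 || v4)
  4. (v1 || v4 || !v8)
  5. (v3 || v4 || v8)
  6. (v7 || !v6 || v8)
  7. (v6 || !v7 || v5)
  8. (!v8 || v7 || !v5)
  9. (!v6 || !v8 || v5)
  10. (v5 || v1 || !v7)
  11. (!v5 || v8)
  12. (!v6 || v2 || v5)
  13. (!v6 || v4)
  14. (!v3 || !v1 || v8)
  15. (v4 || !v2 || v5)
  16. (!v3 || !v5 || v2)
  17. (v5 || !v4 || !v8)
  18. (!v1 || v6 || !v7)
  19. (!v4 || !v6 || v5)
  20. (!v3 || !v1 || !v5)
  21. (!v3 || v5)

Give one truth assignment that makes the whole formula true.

v1=True  v2=False  v3=False  v4=True  v5=False  v6=False  v7=False  v8=False

Check each clause:
  1. (!v7 || v8 || v5) — !v7 is true.
  2. (!v3 || !v7 || v4) — !v7 is true.
  3. (!v8 || v4 || !v6) — !v8 is true.
  4. (v1 || !v8 || v4) — !v8 is true.
  5. (v4 || v8 || v3) — v4 is true.
  6. (v7 || v8 || !v6) — !v6 is true.
  7. (v6 || !v7 || v5) — !v7 is true.
  8. (v7 || !v5 || !v8) — !v8 is true.
  9. (v5 || !v6 || !v8) — !v8 is true.
  10. (v1 || v5 || !v7) — v1 is true.
  11. (!v5 || v8) — !v5 is true.
  12. (v2 || !v6 || v5) — !v6 is true.
  13. (!v6 || v4) — !v6 is true.
  14. (!v3 || !v1 || v8) — !v3 is true.
  15. (v5 || !v2 || v4) — v4 is true.
  16. (v2 || !v3 || !v5) — !v5 is true.
  17. (!v8 || !v4 || v5) — !v8 is true.
  18. (v6 || !v1 || !v7) — !v7 is true.
  19. (!v4 || !v6 || v5) — !v6 is true.
  20. (!v5 || !v1 || !v3) — !v5 is true.
  21. (!v3 || v5) — !v3 is true.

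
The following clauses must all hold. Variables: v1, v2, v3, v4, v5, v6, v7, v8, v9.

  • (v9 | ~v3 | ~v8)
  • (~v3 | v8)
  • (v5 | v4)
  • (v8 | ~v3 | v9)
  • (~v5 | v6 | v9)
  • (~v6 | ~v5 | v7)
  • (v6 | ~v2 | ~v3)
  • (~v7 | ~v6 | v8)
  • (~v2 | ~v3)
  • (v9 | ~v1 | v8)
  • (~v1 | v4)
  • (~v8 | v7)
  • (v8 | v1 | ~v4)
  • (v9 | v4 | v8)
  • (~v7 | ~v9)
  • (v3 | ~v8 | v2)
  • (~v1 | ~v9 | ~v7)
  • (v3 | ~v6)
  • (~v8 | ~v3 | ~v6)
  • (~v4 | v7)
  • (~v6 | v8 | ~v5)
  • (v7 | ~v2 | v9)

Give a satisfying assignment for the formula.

v1 = T, v2 = T, v3 = F, v4 = T, v5 = F, v6 = F, v7 = T, v8 = T, v9 = F

Check each clause:
  1. (~v3 | v9 | ~v8) — ~v3 is true.
  2. (v8 | ~v3) — v8 is true.
  3. (v5 | v4) — v4 is true.
  4. (v9 | v8 | ~v3) — v8 is true.
  5. (~v5 | v9 | v6) — ~v5 is true.
  6. (~v6 | v7 | ~v5) — ~v6 is true.
  7. (~v2 | ~v3 | v6) — ~v3 is true.
  8. (~v7 | ~v6 | v8) — v8 is true.
  9. (~v2 | ~v3) — ~v3 is true.
  10. (v8 | v9 | ~v1) — v8 is true.
  11. (~v1 | v4) — v4 is true.
  12. (~v8 | v7) — v7 is true.
  13. (v1 | ~v4 | v8) — v8 is true.
  14. (v4 | v9 | v8) — v8 is true.
  15. (~v9 | ~v7) — ~v9 is true.
  16. (v2 | v3 | ~v8) — v2 is true.
  17. (~v7 | ~v1 | ~v9) — ~v9 is true.
  18. (~v6 | v3) — ~v6 is true.
  19. (~v6 | ~v3 | ~v8) — ~v6 is true.
  20. (v7 | ~v4) — v7 is true.
  21. (v8 | ~v5 | ~v6) — v8 is true.
  22. (v9 | v7 | ~v2) — v7 is true.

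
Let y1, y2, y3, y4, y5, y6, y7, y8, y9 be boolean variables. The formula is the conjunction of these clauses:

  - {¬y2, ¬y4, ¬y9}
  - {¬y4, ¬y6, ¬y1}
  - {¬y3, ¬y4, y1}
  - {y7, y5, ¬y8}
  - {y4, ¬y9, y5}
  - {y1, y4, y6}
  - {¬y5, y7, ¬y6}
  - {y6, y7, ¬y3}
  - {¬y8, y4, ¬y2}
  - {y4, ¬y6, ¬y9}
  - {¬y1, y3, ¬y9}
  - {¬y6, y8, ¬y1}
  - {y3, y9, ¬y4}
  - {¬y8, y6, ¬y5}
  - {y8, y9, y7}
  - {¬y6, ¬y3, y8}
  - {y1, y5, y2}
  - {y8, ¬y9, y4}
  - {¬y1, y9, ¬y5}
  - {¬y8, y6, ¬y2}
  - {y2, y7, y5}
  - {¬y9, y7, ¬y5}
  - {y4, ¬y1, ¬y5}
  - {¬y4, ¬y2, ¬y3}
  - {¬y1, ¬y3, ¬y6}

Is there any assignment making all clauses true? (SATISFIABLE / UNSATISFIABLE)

y7 occurs only positively in the remaining clauses — set y7 = True.
Try y1 = False.
Branch on y2: take y2 = False.
  then y5 is forced to True.
For the remaining variables, y3 = False, y4 = True, y6 = False, y8 = False, y9 = True works.
Every clause has at least one true literal under this assignment.
So y1 = F  y2 = F  y3 = F  y4 = T  y5 = T  y6 = F  y7 = T  y8 = F  y9 = T is a satisfying assignment.

SATISFIABLE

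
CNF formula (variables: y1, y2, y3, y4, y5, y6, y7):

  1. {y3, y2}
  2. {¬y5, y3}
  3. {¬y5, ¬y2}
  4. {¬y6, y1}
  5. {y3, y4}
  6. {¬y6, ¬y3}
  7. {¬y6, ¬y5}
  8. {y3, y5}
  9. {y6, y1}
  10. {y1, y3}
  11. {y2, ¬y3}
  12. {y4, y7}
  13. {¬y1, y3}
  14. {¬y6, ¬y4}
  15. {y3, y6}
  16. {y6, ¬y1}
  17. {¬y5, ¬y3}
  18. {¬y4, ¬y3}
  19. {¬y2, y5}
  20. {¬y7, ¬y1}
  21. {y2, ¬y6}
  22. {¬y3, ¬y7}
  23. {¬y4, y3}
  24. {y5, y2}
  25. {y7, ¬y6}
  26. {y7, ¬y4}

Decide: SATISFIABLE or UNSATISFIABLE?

UNSATISFIABLE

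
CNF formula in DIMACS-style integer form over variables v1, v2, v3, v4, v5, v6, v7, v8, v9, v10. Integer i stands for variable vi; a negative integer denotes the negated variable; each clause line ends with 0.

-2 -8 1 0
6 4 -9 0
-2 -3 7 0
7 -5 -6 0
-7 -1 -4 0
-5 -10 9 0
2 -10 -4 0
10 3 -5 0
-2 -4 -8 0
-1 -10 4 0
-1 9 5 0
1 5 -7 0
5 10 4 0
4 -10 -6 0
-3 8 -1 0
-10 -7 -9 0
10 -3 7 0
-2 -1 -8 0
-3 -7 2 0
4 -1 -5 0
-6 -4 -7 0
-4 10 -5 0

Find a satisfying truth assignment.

v1 = T, v2 = F, v3 = F, v4 = T, v5 = F, v6 = T, v7 = F, v8 = F, v9 = T, v10 = F

Set v1 = True and propagate.
Try v2 = False.
Set v3 = False and propagate.
The remaining clauses are satisfied by v4 = True, v5 = False, v6 = True, v7 = False, v8 = False, v9 = True, v10 = False.
Every clause has at least one true literal under this assignment.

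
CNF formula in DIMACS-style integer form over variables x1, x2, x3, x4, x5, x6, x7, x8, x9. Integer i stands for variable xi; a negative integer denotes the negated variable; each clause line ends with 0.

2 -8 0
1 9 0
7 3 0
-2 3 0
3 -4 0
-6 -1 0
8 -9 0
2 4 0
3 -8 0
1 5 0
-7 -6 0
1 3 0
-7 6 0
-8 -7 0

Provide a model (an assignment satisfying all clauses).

x1=False, x2=True, x3=True, x4=True, x5=True, x6=False, x7=False, x8=True, x9=True

Check each clause:
  1. (x2 ∨ ¬x8) — x2 is true.
  2. (x1 ∨ x9) — x9 is true.
  3. (x7 ∨ x3) — x3 is true.
  4. (¬x2 ∨ x3) — x3 is true.
  5. (¬x4 ∨ x3) — x3 is true.
  6. (¬x6 ∨ ¬x1) — ¬x6 is true.
  7. (¬x9 ∨ x8) — x8 is true.
  8. (x4 ∨ x2) — x2 is true.
  9. (x3 ∨ ¬x8) — x3 is true.
  10. (x5 ∨ x1) — x5 is true.
  11. (¬x6 ∨ ¬x7) — ¬x7 is true.
  12. (x1 ∨ x3) — x3 is true.
  13. (¬x7 ∨ x6) — ¬x7 is true.
  14. (¬x7 ∨ ¬x8) — ¬x7 is true.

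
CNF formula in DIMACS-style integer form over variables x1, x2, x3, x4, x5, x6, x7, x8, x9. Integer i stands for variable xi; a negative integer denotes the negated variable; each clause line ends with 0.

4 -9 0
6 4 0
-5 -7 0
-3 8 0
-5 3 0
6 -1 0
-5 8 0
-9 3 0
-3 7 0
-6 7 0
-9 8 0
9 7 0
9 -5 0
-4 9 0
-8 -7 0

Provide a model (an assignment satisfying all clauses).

x1=T, x2=T, x3=F, x4=F, x5=F, x6=T, x7=T, x8=F, x9=F

Check each clause:
  1. (x4 || !x9) — !x9 is true.
  2. (x6 || x4) — x6 is true.
  3. (!x5 || !x7) — !x5 is true.
  4. (x8 || !x3) — !x3 is true.
  5. (x3 || !x5) — !x5 is true.
  6. (!x1 || x6) — x6 is true.
  7. (x8 || !x5) — !x5 is true.
  8. (x3 || !x9) — !x9 is true.
  9. (!x3 || x7) — !x3 is true.
  10. (!x6 || x7) — x7 is true.
  11. (!x9 || x8) — !x9 is true.
  12. (x9 || x7) — x7 is true.
  13. (!x5 || x9) — !x5 is true.
  14. (!x4 || x9) — !x4 is true.
  15. (!x8 || !x7) — !x8 is true.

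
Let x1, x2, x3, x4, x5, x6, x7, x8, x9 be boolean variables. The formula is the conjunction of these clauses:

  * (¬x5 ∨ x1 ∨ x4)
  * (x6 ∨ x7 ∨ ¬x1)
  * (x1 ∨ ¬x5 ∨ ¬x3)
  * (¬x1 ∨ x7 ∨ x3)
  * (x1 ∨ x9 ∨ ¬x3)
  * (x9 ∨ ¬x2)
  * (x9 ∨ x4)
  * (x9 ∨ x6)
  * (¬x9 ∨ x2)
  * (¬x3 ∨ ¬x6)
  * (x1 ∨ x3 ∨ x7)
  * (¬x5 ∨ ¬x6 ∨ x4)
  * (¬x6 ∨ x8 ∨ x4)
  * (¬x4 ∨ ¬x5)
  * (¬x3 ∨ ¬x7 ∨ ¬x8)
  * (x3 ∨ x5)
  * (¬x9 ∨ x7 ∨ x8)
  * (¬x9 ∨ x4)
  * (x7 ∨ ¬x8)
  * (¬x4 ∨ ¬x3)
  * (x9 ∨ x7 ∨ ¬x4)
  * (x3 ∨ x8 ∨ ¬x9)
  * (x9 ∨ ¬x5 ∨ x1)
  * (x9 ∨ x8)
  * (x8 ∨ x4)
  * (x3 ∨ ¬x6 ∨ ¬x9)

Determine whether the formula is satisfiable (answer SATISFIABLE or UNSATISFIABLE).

UNSATISFIABLE

x9 = True:
  propagation gives x2=True, x4=True, x5=False, x3=True; an empty clause results — contradiction.
x9 = False:
  propagation gives x2=False, x4=True, x6=True, x3=False; an empty clause results — contradiction.
Every branch closes, so no satisfying assignment exists.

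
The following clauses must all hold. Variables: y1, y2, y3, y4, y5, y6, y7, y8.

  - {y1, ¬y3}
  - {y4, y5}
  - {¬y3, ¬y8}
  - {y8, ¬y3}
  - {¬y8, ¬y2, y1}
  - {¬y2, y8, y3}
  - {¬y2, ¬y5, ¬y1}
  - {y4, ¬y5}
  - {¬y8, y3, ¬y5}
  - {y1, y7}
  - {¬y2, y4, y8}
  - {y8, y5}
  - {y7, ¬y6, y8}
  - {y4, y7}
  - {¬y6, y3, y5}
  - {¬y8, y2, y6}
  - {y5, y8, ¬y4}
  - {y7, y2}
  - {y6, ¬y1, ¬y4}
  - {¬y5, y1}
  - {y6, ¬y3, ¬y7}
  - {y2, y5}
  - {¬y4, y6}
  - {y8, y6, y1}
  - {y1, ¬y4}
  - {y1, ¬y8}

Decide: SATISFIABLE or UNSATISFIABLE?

SATISFIABLE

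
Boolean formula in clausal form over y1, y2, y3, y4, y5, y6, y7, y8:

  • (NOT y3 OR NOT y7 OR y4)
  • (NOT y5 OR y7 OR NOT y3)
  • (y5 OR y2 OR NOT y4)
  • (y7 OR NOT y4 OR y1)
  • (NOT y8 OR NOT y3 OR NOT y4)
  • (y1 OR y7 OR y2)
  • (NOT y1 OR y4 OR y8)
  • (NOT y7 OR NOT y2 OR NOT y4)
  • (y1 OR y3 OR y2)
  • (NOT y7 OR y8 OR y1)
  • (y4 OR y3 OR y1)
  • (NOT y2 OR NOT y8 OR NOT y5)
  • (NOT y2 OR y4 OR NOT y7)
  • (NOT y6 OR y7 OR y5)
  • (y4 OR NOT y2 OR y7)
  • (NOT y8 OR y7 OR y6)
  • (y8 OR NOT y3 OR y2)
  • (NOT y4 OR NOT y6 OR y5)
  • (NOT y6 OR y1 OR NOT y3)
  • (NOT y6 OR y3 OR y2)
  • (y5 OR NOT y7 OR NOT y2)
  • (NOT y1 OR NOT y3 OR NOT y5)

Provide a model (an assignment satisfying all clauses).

Set y1 = True and propagate.
Set y2 = False and propagate.
Branch on y3: take y3 = False.
  then y6 is forced to False.
For the remaining variables, y4 = True, y5 = True, y7 = False, y8 = False works.

y1=True, y2=False, y3=False, y4=True, y5=True, y6=False, y7=False, y8=False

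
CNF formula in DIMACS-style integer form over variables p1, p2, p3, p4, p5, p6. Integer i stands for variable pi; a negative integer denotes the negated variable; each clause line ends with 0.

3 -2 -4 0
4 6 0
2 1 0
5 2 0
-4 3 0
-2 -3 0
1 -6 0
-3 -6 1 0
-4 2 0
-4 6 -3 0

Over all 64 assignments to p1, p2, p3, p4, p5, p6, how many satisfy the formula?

The models are:
  p1=1 p2=0 p3=0 p4=0 p5=1 p6=1
  p1=1 p2=0 p3=1 p4=0 p5=1 p6=1
  p1=1 p2=1 p3=0 p4=0 p5=0 p6=1
  p1=1 p2=1 p3=0 p4=0 p5=1 p6=1
That's 4 in total.

4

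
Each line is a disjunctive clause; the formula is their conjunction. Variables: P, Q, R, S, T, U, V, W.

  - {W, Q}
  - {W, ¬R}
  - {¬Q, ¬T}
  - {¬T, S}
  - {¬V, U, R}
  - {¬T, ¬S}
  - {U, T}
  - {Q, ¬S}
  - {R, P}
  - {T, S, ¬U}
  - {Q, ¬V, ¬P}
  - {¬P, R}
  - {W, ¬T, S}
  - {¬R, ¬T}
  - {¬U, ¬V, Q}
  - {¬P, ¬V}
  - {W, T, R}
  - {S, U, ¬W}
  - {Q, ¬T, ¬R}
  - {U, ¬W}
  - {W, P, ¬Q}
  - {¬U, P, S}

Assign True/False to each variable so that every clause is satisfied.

V occurs only negated in the remaining clauses — set V = False.
Try P = True.
  then R is forced to True.
  then W is forced to True.
  then T is forced to False.
  then U is forced to True.
  then S is forced to True.
  then Q is forced to True.

P=True, Q=True, R=True, S=True, T=False, U=True, V=False, W=True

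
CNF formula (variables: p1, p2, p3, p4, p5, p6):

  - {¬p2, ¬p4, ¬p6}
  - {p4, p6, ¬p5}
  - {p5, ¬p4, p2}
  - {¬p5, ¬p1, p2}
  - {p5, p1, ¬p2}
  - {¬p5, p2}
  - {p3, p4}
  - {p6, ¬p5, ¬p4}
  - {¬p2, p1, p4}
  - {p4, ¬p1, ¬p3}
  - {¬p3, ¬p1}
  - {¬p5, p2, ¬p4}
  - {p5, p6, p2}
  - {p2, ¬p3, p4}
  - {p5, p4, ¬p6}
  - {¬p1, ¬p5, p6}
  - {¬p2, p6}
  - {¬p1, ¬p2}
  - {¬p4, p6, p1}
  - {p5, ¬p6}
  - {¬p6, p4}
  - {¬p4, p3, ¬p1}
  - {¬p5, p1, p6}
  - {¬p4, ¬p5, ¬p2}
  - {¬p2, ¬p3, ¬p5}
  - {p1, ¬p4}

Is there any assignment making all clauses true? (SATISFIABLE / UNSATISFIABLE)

UNSATISFIABLE

p4 = True:
  propagation gives p1=True, p3=False; an empty clause results — contradiction.
p4 = False:
  propagation gives p3=True, p1=False, p2=False; an empty clause results — contradiction.
Every branch closes, so no satisfying assignment exists.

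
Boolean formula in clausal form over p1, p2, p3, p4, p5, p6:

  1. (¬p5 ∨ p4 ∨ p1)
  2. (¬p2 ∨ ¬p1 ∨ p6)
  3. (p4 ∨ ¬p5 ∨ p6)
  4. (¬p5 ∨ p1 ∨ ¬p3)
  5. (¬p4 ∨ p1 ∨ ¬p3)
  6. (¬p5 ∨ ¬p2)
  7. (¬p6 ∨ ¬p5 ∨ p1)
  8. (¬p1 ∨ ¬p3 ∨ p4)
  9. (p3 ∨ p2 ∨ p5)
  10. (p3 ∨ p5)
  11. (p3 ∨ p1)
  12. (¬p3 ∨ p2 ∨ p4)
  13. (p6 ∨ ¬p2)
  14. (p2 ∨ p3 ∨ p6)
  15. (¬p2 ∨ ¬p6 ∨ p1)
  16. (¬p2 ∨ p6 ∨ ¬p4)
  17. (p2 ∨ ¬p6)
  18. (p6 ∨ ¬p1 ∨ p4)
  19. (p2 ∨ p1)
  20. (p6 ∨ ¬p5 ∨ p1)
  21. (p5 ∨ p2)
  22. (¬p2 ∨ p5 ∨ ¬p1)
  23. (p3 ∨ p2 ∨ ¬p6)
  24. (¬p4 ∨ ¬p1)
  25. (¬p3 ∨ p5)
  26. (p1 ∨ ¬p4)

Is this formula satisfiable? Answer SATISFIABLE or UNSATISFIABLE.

UNSATISFIABLE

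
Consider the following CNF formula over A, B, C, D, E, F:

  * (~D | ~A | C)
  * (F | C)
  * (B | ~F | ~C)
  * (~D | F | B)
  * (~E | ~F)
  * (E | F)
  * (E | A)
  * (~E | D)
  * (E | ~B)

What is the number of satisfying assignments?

3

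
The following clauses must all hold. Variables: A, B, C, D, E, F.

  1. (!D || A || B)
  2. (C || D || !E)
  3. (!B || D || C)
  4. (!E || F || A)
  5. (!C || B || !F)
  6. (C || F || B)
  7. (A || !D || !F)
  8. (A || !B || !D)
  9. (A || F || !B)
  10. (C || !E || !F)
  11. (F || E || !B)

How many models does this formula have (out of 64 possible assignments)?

Case analysis on B and F:
  B=1, F=1: 7 of the 16 assignments to (A,C,D,E) work.
  B=1, F=0: remaining (A,C,D,E) ∈ {(1,0,1,1); (1,1,0,1); (1,1,1,1)} — 3.
  B=0, F=1: remaining (A,C,D,E) ∈ {(0,0,0,0); (1,0,0,0); (1,0,1,0)} — 3.
  B=0, F=0: 5 of the 16 assignments to (A,C,D,E) work.
Total: 7 + 3 + 3 + 5 = 18.

18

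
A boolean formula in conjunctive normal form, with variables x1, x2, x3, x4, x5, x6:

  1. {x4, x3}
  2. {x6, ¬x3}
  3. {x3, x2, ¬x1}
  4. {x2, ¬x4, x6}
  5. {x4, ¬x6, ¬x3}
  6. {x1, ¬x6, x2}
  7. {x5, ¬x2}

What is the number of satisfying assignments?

Split on x2, then x3.
  x2=1, x3=1: remaining (x1,x4,x5,x6) ∈ {(0,1,1,1); (1,1,1,1)} — 2.
  x2=1, x3=0: remaining (x1,x4,x5,x6) ∈ {(0,1,1,0); (0,1,1,1); (1,1,1,0); (1,1,1,1)} — 4.
  x2=0, x3=1: remaining (x1,x4,x5,x6) ∈ {(1,1,0,1); (1,1,1,1)} — 2.
  x2=0, x3=0: a clause becomes empty — 0.
Total: 2 + 4 + 2 + 0 = 8.

8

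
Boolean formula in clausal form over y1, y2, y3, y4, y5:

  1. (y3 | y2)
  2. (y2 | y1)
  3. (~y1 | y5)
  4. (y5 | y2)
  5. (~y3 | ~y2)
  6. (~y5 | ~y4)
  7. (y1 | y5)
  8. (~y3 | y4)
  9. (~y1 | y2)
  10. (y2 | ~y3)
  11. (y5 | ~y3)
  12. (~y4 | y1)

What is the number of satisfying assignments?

Satisfying assignments:
  y1=F y2=T y3=F y4=F y5=T
  y1=T y2=T y3=F y4=F y5=T
That's 2 in total.

2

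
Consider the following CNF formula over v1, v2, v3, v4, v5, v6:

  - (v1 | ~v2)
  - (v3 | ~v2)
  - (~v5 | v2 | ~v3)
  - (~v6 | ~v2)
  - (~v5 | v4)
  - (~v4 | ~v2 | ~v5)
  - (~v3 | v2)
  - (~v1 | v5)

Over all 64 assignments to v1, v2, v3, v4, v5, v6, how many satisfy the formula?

Split on v2, then v5.
  v2=1, v5=1: a clause becomes empty — 0.
  v2=1, v5=0: a clause becomes empty — 0.
  v2=0, v5=1: remaining (v1,v3,v4,v6) ∈ {(0,0,1,0); (0,0,1,1); (1,0,1,0); (1,0,1,1)} — 4.
  v2=0, v5=0: remaining (v1,v3,v4,v6) ∈ {(0,0,0,0); (0,0,0,1); (0,0,1,0); (0,0,1,1)} — 4.
Total: 0 + 0 + 4 + 4 = 8.

8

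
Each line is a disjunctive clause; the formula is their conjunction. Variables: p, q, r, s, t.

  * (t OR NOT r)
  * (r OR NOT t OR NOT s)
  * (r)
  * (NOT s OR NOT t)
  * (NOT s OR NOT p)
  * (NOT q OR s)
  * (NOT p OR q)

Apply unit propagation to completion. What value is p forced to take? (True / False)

False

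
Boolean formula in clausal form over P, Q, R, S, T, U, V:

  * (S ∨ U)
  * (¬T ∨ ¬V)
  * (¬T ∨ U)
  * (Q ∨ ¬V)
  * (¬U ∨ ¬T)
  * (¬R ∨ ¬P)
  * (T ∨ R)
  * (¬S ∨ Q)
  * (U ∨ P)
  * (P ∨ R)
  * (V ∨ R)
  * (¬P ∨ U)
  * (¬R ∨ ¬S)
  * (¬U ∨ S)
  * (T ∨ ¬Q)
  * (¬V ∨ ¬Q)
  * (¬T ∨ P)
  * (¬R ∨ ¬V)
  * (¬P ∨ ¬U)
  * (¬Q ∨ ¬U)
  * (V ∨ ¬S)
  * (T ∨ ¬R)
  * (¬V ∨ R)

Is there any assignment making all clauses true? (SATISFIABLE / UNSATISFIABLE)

R = True:
  propagation gives P=False, U=True, T=False; an empty clause results — contradiction.
R = False:
  propagation gives T=True, V=False; an empty clause results — contradiction.
Every branch closes, so no satisfying assignment exists.

UNSATISFIABLE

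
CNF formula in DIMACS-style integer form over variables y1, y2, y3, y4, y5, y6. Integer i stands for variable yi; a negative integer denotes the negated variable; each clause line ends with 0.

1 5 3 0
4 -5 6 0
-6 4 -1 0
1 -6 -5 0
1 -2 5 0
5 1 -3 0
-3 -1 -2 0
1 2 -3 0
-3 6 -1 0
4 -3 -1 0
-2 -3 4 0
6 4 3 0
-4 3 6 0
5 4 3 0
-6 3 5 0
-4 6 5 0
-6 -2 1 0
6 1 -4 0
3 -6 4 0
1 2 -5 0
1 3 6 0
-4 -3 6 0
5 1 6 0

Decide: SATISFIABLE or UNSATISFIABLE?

SATISFIABLE

Branch on y1: take y1 = True.
Try y2 = True.
  then y3 is forced to False.
The remaining clauses are satisfied by y4 = True, y5 = True, y6 = True.
Every clause has at least one true literal under this assignment.
So y1=T, y2=T, y3=F, y4=T, y5=T, y6=T is a satisfying assignment.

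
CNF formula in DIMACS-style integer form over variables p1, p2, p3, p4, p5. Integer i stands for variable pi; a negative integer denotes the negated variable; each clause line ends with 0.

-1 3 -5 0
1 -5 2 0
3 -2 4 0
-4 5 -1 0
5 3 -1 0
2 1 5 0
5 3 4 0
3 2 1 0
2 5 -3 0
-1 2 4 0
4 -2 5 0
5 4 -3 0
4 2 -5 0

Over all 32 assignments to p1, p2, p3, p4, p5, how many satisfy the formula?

Split on p5, then p2.
  p5=T, p2=T: 5 of the 8 assignments to (p1,p3,p4) work.
  p5=T, p2=F: remaining (p1,p3,p4) ∈ {(T,T,T)} — 1.
  p5=F, p2=T: remaining (p1,p3,p4) ∈ {(F,F,T); (F,T,T)} — 2.
  p5=F, p2=F: a clause becomes empty — 0.
Total: 5 + 1 + 2 + 0 = 8.

8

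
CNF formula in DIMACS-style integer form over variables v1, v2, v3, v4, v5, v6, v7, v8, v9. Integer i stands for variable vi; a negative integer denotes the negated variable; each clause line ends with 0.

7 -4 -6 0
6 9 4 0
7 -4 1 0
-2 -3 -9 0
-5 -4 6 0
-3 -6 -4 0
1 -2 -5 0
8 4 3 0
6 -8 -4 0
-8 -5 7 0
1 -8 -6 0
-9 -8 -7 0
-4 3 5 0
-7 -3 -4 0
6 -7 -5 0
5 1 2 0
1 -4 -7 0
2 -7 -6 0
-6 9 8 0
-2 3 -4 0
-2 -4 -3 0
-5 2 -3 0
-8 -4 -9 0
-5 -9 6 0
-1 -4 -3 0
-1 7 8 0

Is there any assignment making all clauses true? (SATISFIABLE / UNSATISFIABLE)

Branch on v1: take v1 = True.
Branch on v2: take v2 = True.
Try v3 = False.
  then v4 is forced to False.
  then v8 is forced to True.
For the remaining variables, v5 = True, v6 = True, v7 = True, v9 = False works.
So v1 = 1, v2 = 1, v3 = 0, v4 = 0, v5 = 1, v6 = 1, v7 = 1, v8 = 1, v9 = 0 is a satisfying assignment.

SATISFIABLE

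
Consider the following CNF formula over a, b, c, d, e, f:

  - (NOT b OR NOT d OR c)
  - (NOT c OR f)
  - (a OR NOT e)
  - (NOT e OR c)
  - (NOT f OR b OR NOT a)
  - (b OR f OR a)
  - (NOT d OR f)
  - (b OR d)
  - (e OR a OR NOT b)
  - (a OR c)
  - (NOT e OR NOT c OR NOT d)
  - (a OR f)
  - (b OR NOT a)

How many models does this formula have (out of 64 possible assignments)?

6

The models are:
  a=F b=F c=T d=T e=F f=T
  a=T b=T c=F d=F e=F f=F
  a=T b=T c=F d=F e=F f=T
  a=T b=T c=T d=F e=F f=T
  a=T b=T c=T d=F e=T f=T
  a=T b=T c=T d=T e=F f=T
Count: 6.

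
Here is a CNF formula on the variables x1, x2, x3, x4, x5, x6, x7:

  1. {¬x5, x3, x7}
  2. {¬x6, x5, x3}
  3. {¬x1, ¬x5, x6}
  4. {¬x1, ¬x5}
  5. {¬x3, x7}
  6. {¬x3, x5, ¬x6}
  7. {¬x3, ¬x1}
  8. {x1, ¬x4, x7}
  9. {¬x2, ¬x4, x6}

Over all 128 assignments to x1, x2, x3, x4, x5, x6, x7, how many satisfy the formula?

Split on x3, then x5.
  x3=T, x5=T: 7 of the 32 assignments to (x1,x2,x4,x6,x7) work.
  x3=T, x5=F: remaining (x1,x2,x4,x6,x7) ∈ {(F,F,F,F,T); (F,F,T,F,T); (F,T,F,F,T)} — 3.
  x3=F, x5=T: 7 of the 32 assignments to (x1,x2,x4,x6,x7) work.
  x3=F, x5=F: 11 of the 32 assignments to (x1,x2,x4,x6,x7) work.
Total: 7 + 3 + 7 + 11 = 28.

28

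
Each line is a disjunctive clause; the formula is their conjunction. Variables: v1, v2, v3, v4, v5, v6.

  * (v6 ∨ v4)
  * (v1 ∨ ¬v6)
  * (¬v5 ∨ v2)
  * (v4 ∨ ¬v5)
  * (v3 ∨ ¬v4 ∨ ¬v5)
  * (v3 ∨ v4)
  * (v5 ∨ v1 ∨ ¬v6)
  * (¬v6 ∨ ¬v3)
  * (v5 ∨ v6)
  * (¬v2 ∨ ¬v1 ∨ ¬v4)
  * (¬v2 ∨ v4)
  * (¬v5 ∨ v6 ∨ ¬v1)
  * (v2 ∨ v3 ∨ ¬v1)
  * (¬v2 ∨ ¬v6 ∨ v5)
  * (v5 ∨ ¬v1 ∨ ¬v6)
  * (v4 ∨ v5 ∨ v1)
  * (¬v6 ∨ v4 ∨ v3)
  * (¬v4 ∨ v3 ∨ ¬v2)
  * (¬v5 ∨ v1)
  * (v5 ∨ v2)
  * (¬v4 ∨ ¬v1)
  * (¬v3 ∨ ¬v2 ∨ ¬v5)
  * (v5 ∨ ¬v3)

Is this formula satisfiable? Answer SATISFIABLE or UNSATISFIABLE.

UNSATISFIABLE

v5 = True:
  propagation gives v2=True, v4=True, v3=True; an empty clause results — contradiction.
v5 = False:
  propagation gives v6=True, v1=True; an empty clause results — contradiction.
Every branch closes, so no satisfying assignment exists.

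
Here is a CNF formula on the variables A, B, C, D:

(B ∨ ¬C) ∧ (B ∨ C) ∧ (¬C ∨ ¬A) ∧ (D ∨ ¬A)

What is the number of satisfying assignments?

The models are:
  A=0 B=1 C=0 D=0
  A=0 B=1 C=0 D=1
  A=0 B=1 C=1 D=0
  A=0 B=1 C=1 D=1
  A=1 B=1 C=0 D=1
Count: 5.

5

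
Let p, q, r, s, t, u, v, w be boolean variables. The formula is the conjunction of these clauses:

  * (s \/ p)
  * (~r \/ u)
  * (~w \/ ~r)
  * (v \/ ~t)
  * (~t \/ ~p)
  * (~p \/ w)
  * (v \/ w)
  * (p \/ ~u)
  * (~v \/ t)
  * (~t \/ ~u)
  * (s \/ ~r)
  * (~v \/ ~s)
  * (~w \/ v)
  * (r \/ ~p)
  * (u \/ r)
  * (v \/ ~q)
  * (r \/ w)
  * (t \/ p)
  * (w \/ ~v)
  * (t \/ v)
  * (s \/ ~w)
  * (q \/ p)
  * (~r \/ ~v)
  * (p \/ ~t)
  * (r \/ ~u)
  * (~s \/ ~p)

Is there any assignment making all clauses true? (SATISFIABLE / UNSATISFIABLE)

UNSATISFIABLE

p = True:
  propagation gives t=False, w=True, r=False; an empty clause results — contradiction.
p = False:
  propagation gives s=True, u=False, r=False; an empty clause results — contradiction.
Every branch closes, so no satisfying assignment exists.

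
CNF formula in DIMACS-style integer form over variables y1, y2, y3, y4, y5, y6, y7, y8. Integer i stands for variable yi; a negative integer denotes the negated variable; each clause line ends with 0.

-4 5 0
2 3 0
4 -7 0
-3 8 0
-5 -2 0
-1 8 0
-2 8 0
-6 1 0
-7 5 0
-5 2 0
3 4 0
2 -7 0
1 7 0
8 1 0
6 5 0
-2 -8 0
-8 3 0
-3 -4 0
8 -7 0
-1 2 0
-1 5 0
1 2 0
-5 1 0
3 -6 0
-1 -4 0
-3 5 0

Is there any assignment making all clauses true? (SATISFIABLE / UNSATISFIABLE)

y1 = True:
  propagation gives y8=True, y2=False; an empty clause results — contradiction.
y1 = False:
  propagation gives y6=False, y7=True, y4=True, y5=True; an empty clause results — contradiction.
Every branch closes, so no satisfying assignment exists.

UNSATISFIABLE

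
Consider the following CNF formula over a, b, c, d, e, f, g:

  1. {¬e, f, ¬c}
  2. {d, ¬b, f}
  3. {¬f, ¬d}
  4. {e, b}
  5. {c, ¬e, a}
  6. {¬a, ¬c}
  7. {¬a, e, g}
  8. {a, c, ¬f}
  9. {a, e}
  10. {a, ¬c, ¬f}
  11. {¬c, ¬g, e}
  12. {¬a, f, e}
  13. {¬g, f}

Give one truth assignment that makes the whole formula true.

a=True, b=False, c=False, d=False, e=True, f=False, g=False

Check each clause:
  1. {f, ¬e, ¬c} — ¬c is true.
  2. {d, ¬b, f} — ¬b is true.
  3. {¬d, ¬f} — ¬f is true.
  4. {e, b} — e is true.
  5. {¬e, a, c} — a is true.
  6. {¬c, ¬a} — ¬c is true.
  7. {g, e, ¬a} — e is true.
  8. {a, c, ¬f} — a is true.
  9. {a, e} — a is true.
  10. {¬c, a, ¬f} — a is true.
  11. {e, ¬g, ¬c} — ¬g is true.
  12. {¬a, f, e} — e is true.
  13. {¬g, f} — ¬g is true.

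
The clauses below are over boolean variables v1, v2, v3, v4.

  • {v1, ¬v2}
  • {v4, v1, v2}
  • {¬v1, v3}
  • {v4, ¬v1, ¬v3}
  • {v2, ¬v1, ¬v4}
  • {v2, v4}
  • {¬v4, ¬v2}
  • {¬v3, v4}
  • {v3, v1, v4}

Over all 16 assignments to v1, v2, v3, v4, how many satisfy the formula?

2

The models are:
  v1=F v2=F v3=F v4=T
  v1=F v2=F v3=T v4=T
That's 2 in total.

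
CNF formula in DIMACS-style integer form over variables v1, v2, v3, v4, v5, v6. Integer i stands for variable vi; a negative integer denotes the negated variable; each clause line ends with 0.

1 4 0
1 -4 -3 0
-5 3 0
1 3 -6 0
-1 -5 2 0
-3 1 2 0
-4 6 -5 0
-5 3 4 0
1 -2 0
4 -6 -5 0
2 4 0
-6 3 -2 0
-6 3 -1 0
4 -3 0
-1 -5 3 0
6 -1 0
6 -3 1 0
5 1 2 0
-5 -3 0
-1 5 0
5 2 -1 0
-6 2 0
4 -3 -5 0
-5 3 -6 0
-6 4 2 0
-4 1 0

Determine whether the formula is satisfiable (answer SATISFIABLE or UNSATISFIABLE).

UNSATISFIABLE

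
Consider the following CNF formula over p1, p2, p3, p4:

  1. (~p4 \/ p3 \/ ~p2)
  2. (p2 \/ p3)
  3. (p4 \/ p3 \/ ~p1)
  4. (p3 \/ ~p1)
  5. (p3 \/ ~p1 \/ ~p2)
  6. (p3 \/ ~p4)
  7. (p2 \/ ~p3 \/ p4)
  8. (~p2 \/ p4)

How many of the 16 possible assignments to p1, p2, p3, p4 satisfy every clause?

4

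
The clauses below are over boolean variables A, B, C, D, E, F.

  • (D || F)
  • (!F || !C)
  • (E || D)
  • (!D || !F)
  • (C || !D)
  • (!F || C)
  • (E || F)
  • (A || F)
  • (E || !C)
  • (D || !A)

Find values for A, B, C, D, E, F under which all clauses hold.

A = T  B = T  C = T  D = T  E = T  F = F

E occurs only positively in the remaining clauses — set E = True.
Branch on A: take A = True.
  then D is forced to True.
  then F is forced to False.
  then C is forced to True.
B is now unconstrained; take B = True.
Every clause has at least one true literal under this assignment.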